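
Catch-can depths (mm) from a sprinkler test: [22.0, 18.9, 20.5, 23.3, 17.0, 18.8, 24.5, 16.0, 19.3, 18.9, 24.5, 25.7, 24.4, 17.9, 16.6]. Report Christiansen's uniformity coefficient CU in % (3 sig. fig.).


Approach: apply Christiansen's uniformity coefficient, CU = (1 - mean_abs_deviation/mean)*100.
mean = 20.553 mm
mean |d_i - mean| = 2.8107 mm
CU = (1 - 2.8107/20.553)*100 = 86.3 %
Therefore Christiansen's uniformity coefficient CU = 86.3 %.


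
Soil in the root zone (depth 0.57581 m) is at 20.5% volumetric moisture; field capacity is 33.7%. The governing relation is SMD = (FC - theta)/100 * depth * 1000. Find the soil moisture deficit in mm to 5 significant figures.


SMD = (33.7 - 20.5)/100 * 0.57581 * 1000 = 76.007 mm
Therefore the soil moisture deficit = 76.007 mm.


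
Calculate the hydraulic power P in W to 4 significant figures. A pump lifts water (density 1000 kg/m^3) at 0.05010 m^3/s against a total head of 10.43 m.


Approach: apply the hydraulic power relation, P = rho*g*Q*H.
P = 1000 * 9.81 * 0.05010 * 10.43 = 5126 W
Therefore the hydraulic power P = 5126 W.


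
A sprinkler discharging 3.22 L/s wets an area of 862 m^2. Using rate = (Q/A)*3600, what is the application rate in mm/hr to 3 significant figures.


rate = (3.22 / 862) * 3600 = 13.4 mm/hr
Therefore the application rate = 13.4 mm/hr.


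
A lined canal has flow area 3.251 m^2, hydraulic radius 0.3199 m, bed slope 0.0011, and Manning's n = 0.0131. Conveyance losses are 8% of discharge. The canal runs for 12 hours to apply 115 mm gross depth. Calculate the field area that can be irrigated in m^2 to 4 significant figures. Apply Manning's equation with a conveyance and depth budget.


Approach: apply Manning's equation with a conveyance and depth budget, Q = (1/n)*A*R^(2/3)*S^(1/2); Q_field = Q*(1-loss); Area = Q_field*t/(d/1000).
Step 1 — canal discharge (Manning's equation):
  Q = (1/0.0131) * 3.251 * 0.3199^(2/3) * 0.0011^(1/2) = 3.84992 m^3/s
Step 2 — delivered flow: Q_field = 3.84992*(1 - 8/100) = 3.54192 m^3/s
Step 3 — volume delivered: V = 3.54192 * 12*3600 = 153011 m^3
Step 4 — area served: A = V / (depth/1000) = 153011 / 0.115 = 1331000 m^2
Therefore the field area that can be irrigated = 1331000 m^2.


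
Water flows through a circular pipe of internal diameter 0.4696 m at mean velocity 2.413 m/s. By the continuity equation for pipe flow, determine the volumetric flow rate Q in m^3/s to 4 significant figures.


Approach: apply the continuity equation for pipe flow, Q = A * v with A = pi*(D/2)^2.
A = pi*(0.4696/2)^2 = 0.173199 m^2
Q = 0.173199 * 2.413 = 0.4179 m^3/s
Therefore the volumetric flow rate Q = 0.4179 m^3/s.


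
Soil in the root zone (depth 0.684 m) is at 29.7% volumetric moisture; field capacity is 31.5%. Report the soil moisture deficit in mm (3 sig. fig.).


Approach: apply the soil moisture deficit relation, SMD = (FC - theta)/100 * depth * 1000.
SMD = (31.5 - 29.7)/100 * 0.684 * 1000 = 12.3 mm
Therefore the soil moisture deficit = 12.3 mm.


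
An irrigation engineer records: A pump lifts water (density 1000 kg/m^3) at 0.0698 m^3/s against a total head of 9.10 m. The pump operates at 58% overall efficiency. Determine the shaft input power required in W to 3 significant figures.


Approach: apply hydraulic power then efficiency conversion, P = rho*g*Q*H; P_in = P/eta.
Step 1 — hydraulic power (P = rho*g*Q*H):
  P = 1000 * 9.81 * 0.0698 * 9.10 = 6231.1 W
Step 2 — input power: P_in = P/eta = 6231.1 / 0.58 = 10700 W
Therefore the shaft input power required = 10700 W.


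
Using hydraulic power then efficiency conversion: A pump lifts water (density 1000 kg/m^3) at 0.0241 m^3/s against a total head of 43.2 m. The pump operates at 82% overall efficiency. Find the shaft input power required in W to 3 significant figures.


Approach: apply hydraulic power then efficiency conversion, P = rho*g*Q*H; P_in = P/eta.
Step 1 — hydraulic power (P = rho*g*Q*H):
  P = 1000 * 9.81 * 0.0241 * 43.2 = 10213 W
Step 2 — input power: P_in = P/eta = 10213 / 0.82 = 12500 W
Therefore the shaft input power required = 12500 W.


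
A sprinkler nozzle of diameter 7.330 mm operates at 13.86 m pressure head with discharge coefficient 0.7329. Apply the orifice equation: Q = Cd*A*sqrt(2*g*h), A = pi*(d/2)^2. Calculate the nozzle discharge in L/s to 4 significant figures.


A = pi*(7.330e-3/2)^2 = 4.21986e-05 m^2
Q = 0.7329 * 4.21986e-05 * sqrt(2*9.81*13.86) * 1000 = 0.5100 L/s
Therefore the nozzle discharge = 0.5100 L/s.


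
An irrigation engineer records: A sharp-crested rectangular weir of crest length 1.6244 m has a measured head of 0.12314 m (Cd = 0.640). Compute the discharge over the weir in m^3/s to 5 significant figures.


Approach: apply the rectangular weir equation, Q = (2/3)*Cd*L*sqrt(2g)*H^1.5.
Q = (2/3)*0.640*1.6244*sqrt(2*9.81)*0.12314^1.5 = 0.13266 m^3/s
Therefore the discharge over the weir = 0.13266 m^3/s.


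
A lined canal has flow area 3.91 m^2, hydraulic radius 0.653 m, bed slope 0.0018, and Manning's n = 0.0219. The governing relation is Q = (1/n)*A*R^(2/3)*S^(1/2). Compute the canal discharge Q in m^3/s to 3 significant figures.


Q = (1/0.0219) * 3.91 * 0.653^(2/3) * 0.0018^(1/2) = 5.70 m^3/s
Therefore the canal discharge Q = 5.70 m^3/s.


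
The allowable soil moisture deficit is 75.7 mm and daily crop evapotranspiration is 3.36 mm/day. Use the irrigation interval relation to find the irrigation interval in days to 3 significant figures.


Approach: apply the irrigation interval relation, interval = SMD / ETc.
interval = 75.7 / 3.36 = 22.5 days
Therefore the irrigation interval = 22.5 days.


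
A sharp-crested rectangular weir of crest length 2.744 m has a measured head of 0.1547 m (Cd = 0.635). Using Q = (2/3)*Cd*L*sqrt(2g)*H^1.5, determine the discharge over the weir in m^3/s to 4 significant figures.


Q = (2/3)*0.635*2.744*sqrt(2*9.81)*0.1547^1.5 = 0.3131 m^3/s
Therefore the discharge over the weir = 0.3131 m^3/s.


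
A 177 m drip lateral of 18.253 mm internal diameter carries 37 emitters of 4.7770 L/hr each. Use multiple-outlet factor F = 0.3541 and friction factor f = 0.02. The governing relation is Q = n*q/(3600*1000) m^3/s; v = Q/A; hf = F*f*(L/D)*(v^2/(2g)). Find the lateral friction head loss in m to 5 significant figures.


Q = 37*4.7770/(3600*1000) = 4.909694e-05 m^3/s
A = pi*(18.253e-3/2)^2 = 2.616727e-04 m^2, so v = Q/A = 0.1876273 m/s
hf = 0.3541*0.02*(177/0.018253)*(0.1876273^2/(2*9.81)) = 0.12322 m
Therefore the lateral friction head loss = 0.12322 m.


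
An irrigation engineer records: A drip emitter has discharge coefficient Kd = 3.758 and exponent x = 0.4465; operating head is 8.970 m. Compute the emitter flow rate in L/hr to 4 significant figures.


Approach: apply the emitter characteristic equation, q = Kd * h^x.
q = 3.758 * 8.970^0.4465 = 10.01 L/hr
Therefore the emitter flow rate = 10.01 L/hr.


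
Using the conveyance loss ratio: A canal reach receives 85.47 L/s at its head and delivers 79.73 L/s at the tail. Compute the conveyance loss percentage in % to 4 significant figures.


Approach: apply the conveyance loss ratio, loss% = ((Q_head - Q_tail)/Q_head)*100.
loss = ((85.47 - 79.73)/85.47)*100 = 6.716 %
Therefore the conveyance loss percentage = 6.716 %.


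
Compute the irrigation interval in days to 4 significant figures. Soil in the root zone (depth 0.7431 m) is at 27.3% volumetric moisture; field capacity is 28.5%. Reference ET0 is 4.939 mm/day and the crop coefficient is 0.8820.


Approach: apply soil-water budget scheduling, SMD = (FC-theta)/100*depth*1000; ETc = ET0*Kc; interval = SMD/ETc.
Step 1 — soil moisture deficit:
  SMD = (28.5 - 27.3)/100 * 0.7431 * 1000 = 8.91720 mm
Step 2 — daily crop ET (ETc = ET0*Kc):
  ETc = 4.939 * 0.8820 = 4.35620 mm/day
Step 3 — irrigation interval (SMD/ETc):
  interval = 8.91720 / 4.35620 = 2.047 days
Therefore the irrigation interval = 2.047 days.


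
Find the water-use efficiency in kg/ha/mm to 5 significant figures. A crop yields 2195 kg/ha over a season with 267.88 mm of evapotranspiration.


Approach: apply the water-use efficiency ratio, WUE = yield/ET.
WUE = 2195 / 267.88 = 8.1940 kg/ha/mm
Therefore the water-use efficiency = 8.1940 kg/ha/mm.


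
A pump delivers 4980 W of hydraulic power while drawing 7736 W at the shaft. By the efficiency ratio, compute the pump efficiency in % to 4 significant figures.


Approach: apply the efficiency ratio, eta = (P_out/P_in)*100.
eta = (4980 / 7736) * 100 = 64.37 %
Therefore the pump efficiency = 64.37 %.


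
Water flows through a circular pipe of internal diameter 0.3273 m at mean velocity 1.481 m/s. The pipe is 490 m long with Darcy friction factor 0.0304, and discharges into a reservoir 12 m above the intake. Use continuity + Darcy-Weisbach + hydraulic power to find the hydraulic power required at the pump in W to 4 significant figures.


Approach: apply continuity + Darcy-Weisbach + hydraulic power, Q = A*v; hf = f*(L/D)*(v^2/(2g)); H = static + hf; P = rho*g*Q*H.
Step 1 — flow rate (continuity, Q = A*v):
  A = pi*(0.3273/2)^2 = 0.0841360 m^2
  Q = 0.0841360 * 1.481 = 0.124605 m^3/s
Step 2 — friction head loss (Darcy-Weisbach):
  hf = 0.0304 * (490/0.3273) * (1.481^2 / (2*9.81))
  hf = 5.08786 m
Step 3 — total head: H = 12 + 5.08786 = 17.0879 m
Step 4 — hydraulic power (P = rho*g*Q*H):
  P = 1000 * 9.81 * 0.124605 * 17.0879 = 20890 W
Therefore the hydraulic power required at the pump = 20890 W.


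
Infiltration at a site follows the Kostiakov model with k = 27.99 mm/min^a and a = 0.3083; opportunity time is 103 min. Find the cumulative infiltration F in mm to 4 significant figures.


Approach: apply the Kostiakov infiltration equation, F = k*t^a.
F = 27.99 * 103^0.3083 = 116.8 mm
Therefore the cumulative infiltration F = 116.8 mm.


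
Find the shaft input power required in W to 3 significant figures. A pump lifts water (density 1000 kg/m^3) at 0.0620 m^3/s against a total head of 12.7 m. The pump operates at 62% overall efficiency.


Approach: apply hydraulic power then efficiency conversion, P = rho*g*Q*H; P_in = P/eta.
Step 1 — hydraulic power (P = rho*g*Q*H):
  P = 1000 * 9.81 * 0.0620 * 12.7 = 7724.4 W
Step 2 — input power: P_in = P/eta = 7724.4 / 0.62 = 12500 W
Therefore the shaft input power required = 12500 W.


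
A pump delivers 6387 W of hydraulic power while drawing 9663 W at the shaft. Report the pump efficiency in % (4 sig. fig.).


Approach: apply the efficiency ratio, eta = (P_out/P_in)*100.
eta = (6387 / 9663) * 100 = 66.10 %
Therefore the pump efficiency = 66.10 %.


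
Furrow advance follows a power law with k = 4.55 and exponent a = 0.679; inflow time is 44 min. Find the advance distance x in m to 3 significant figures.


Approach: apply the power-law advance function, x = k*t^a.
x = 4.55 * 44^0.679 = 59.4 m
Therefore the advance distance x = 59.4 m.


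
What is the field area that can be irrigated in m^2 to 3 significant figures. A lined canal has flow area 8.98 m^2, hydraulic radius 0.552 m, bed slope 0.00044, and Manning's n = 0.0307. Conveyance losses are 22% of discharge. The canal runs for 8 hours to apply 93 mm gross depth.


Approach: apply Manning's equation with a conveyance and depth budget, Q = (1/n)*A*R^(2/3)*S^(1/2); Q_field = Q*(1-loss); Area = Q_field*t/(d/1000).
Step 1 — canal discharge (Manning's equation):
  Q = (1/0.0307) * 8.98 * 0.552^(2/3) * 0.00044^(1/2) = 4.1288 m^3/s
Step 2 — delivered flow: Q_field = 4.1288*(1 - 22/100) = 3.2205 m^3/s
Step 3 — volume delivered: V = 3.2205 * 8*3600 = 92749 m^3
Step 4 — area served: A = V / (depth/1000) = 92749 / 0.093 = 997000 m^2
Therefore the field area that can be irrigated = 997000 m^2.


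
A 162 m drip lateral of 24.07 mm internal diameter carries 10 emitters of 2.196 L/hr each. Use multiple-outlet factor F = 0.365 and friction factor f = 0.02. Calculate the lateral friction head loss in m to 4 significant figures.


Approach: apply Darcy-Weisbach with the multiple-outlet F-factor, Q = n*q/(3600*1000) m^3/s; v = Q/A; hf = F*f*(L/D)*(v^2/(2g)).
Q = 10*2.196/(3600*1000) = 6.10000e-06 m^3/s
A = pi*(24.07e-3/2)^2 = 4.55032e-04 m^2, so v = Q/A = 0.0134056 m/s
hf = 0.365*0.02*(162/0.02407)*(0.0134056^2/(2*9.81)) = 0.0004500 m
Therefore the lateral friction head loss = 0.0004500 m.


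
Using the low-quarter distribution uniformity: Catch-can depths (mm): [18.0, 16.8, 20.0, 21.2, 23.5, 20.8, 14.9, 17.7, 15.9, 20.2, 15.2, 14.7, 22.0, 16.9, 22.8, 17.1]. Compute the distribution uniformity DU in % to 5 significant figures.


Approach: apply the low-quarter distribution uniformity, DU = (mean of lowest quarter of readings / overall mean)*100.
sorted lowest 4 of 16: [14.7, 14.9, 15.2, 15.9] -> mean = 15.17500 mm
overall mean = 18.60625 mm
DU = (15.17500/18.60625)*100 = 81.559 %
Therefore the distribution uniformity DU = 81.559 %.


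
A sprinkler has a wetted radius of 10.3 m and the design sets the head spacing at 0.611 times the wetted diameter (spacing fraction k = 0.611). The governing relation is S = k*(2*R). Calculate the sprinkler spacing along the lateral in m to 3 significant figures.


S = 0.611 * (2 * 10.3) = 12.6 m
Therefore the sprinkler spacing along the lateral = 12.6 m.


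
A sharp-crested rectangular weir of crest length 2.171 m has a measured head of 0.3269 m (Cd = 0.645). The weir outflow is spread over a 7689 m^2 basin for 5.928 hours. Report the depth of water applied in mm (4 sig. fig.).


Approach: apply the rectangular weir equation with a volume-to-depth conversion, Q = (2/3)*Cd*L*sqrt(2g)*H^1.5; d = Q*t/A * 1000.
Step 1 — weir discharge:
  Q = (2/3)*0.645*2.171*sqrt(2*9.81)*0.3269^1.5 = 0.772859 m^3/s
Step 2 — volume: V = 0.772859 * 5.928*3600 = 16493.4 m^3
Step 3 — depth: d = V/A * 1000 = 16493.4/7689 * 1000 = 2145 mm
Therefore the depth of water applied = 2145 mm.


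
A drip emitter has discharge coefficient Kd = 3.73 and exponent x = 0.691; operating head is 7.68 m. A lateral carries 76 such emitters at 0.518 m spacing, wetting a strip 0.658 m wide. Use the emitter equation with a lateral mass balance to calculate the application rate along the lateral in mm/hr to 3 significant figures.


Approach: apply the emitter equation with a lateral mass balance, q = Kd*h^x; Q = n*q; rate = Q/(n*spacing*width).
Step 1 — single emitter flow (q = Kd*h^x):
  q = 3.73 * 7.68^0.691 = 15.258 L/hr
Step 2 — total lateral flow: Q = 76 * 15.258 = 1159.6 L/hr
Step 3 — wetted area: A = 76 * 0.518 * 0.658 = 25.904 m^2
Step 4 — application rate: Q/A = 1159.6/25.904 = 44.8 mm/hr
Therefore the application rate along the lateral = 44.8 mm/hr.


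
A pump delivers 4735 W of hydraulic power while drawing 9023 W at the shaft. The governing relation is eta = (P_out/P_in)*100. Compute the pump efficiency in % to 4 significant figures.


eta = (4735 / 9023) * 100 = 52.48 %
Therefore the pump efficiency = 52.48 %.


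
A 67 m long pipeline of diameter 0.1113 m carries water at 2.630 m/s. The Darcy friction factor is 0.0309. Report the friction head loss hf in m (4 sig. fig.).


Approach: apply the Darcy-Weisbach equation, hf = f*(L/D)*(v^2/(2g)).
hf = 0.0309 * (67/0.1113) * (2.630^2 / (2*9.81))
hf = 6.558 m
Therefore the friction head loss hf = 6.558 m.


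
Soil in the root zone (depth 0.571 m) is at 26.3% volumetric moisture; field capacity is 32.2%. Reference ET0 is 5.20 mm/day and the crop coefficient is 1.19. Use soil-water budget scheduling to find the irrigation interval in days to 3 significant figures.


Approach: apply soil-water budget scheduling, SMD = (FC-theta)/100*depth*1000; ETc = ET0*Kc; interval = SMD/ETc.
Step 1 — soil moisture deficit:
  SMD = (32.2 - 26.3)/100 * 0.571 * 1000 = 33.689 mm
Step 2 — daily crop ET (ETc = ET0*Kc):
  ETc = 5.20 * 1.19 = 6.1880 mm/day
Step 3 — irrigation interval (SMD/ETc):
  interval = 33.689 / 6.1880 = 5.44 days
Therefore the irrigation interval = 5.44 days.


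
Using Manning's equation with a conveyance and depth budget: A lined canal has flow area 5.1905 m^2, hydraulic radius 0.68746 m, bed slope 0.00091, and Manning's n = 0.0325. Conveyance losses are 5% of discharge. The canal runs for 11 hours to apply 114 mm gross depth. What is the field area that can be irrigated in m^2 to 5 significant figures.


Approach: apply Manning's equation with a conveyance and depth budget, Q = (1/n)*A*R^(2/3)*S^(1/2); Q_field = Q*(1-loss); Area = Q_field*t/(d/1000).
Step 1 — canal discharge (Manning's equation):
  Q = (1/0.0325) * 5.1905 * 0.68746^(2/3) * 0.00091^(1/2) = 3.752708 m^3/s
Step 2 — delivered flow: Q_field = 3.752708*(1 - 5/100) = 3.565073 m^3/s
Step 3 — volume delivered: V = 3.565073 * 11*3600 = 141176.9 m^3
Step 4 — area served: A = V / (depth/1000) = 141176.9 / 0.114 = 1238400 m^2
Therefore the field area that can be irrigated = 1238400 m^2.


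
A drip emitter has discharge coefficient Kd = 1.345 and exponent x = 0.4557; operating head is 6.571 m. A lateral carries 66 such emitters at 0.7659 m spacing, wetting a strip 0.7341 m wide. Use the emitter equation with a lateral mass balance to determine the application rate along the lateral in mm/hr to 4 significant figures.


Approach: apply the emitter equation with a lateral mass balance, q = Kd*h^x; Q = n*q; rate = Q/(n*spacing*width).
Step 1 — single emitter flow (q = Kd*h^x):
  q = 1.345 * 6.571^0.4557 = 3.17188 L/hr
Step 2 — total lateral flow: Q = 66 * 3.17188 = 209.344 L/hr
Step 3 — wetted area: A = 66 * 0.7659 * 0.7341 = 37.1083 m^2
Step 4 — application rate: Q/A = 209.344/37.1083 = 5.641 mm/hr
Therefore the application rate along the lateral = 5.641 mm/hr.


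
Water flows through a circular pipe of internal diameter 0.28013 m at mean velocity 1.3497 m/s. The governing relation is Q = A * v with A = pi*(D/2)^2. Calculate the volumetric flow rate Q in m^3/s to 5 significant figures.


A = pi*(0.28013/2)^2 = 0.06163241 m^2
Q = 0.06163241 * 1.3497 = 0.083185 m^3/s
Therefore the volumetric flow rate Q = 0.083185 m^3/s.


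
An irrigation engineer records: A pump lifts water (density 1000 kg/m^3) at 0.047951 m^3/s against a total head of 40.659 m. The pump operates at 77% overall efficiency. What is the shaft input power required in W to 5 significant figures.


Approach: apply hydraulic power then efficiency conversion, P = rho*g*Q*H; P_in = P/eta.
Step 1 — hydraulic power (P = rho*g*Q*H):
  P = 1000 * 9.81 * 0.047951 * 40.659 = 19125.97 W
Step 2 — input power: P_in = P/eta = 19125.97 / 0.77 = 24839 W
Therefore the shaft input power required = 24839 W.


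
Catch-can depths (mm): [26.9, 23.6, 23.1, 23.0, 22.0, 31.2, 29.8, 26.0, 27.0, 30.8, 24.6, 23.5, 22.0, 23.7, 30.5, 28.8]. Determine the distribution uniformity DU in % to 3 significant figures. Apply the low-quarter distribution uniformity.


Approach: apply the low-quarter distribution uniformity, DU = (mean of lowest quarter of readings / overall mean)*100.
sorted lowest 4 of 16: [22.0, 22.0, 23.0, 23.1] -> mean = 22.525 mm
overall mean = 26.031 mm
DU = (22.525/26.031)*100 = 86.5 %
Therefore the distribution uniformity DU = 86.5 %.


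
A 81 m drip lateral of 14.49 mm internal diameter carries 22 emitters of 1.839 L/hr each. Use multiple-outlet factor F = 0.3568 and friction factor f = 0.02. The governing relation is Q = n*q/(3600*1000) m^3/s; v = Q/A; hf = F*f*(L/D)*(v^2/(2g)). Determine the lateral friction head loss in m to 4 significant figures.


Q = 22*1.839/(3600*1000) = 1.12383e-05 m^3/s
A = pi*(14.49e-3/2)^2 = 1.64902e-04 m^2, so v = Q/A = 0.0681515 m/s
hf = 0.3568*0.02*(81/0.01449)*(0.0681515^2/(2*9.81)) = 0.009443 m
Therefore the lateral friction head loss = 0.009443 m.


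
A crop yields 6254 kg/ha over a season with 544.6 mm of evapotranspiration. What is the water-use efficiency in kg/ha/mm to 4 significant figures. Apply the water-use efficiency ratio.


Approach: apply the water-use efficiency ratio, WUE = yield/ET.
WUE = 6254 / 544.6 = 11.48 kg/ha/mm
Therefore the water-use efficiency = 11.48 kg/ha/mm.


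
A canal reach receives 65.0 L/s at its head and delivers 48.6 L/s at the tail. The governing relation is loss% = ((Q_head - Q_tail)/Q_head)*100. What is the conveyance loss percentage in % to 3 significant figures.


loss = ((65.0 - 48.6)/65.0)*100 = 25.2 %
Therefore the conveyance loss percentage = 25.2 %.


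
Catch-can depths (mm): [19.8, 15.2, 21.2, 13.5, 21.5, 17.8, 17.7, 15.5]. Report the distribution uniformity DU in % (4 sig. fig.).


Approach: apply the low-quarter distribution uniformity, DU = (mean of lowest quarter of readings / overall mean)*100.
sorted lowest 2 of 8: [13.5, 15.2] -> mean = 14.3500 mm
overall mean = 17.7750 mm
DU = (14.3500/17.7750)*100 = 80.73 %
Therefore the distribution uniformity DU = 80.73 %.


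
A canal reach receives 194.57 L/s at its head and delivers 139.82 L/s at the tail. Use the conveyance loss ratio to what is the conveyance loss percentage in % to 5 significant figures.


Approach: apply the conveyance loss ratio, loss% = ((Q_head - Q_tail)/Q_head)*100.
loss = ((194.57 - 139.82)/194.57)*100 = 28.139 %
Therefore the conveyance loss percentage = 28.139 %.


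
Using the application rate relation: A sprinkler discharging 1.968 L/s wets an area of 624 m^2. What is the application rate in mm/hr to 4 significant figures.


Approach: apply the application rate relation, rate = (Q/A)*3600.
rate = (1.968 / 624) * 3600 = 11.35 mm/hr
Therefore the application rate = 11.35 mm/hr.


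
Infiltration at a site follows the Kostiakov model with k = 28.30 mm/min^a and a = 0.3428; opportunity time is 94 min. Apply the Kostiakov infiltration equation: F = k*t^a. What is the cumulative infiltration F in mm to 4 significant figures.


F = 28.30 * 94^0.3428 = 134.3 mm
Therefore the cumulative infiltration F = 134.3 mm.


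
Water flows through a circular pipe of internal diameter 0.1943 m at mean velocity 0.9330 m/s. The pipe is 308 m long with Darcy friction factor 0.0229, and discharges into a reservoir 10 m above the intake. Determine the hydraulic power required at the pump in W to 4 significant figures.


Approach: apply continuity + Darcy-Weisbach + hydraulic power, Q = A*v; hf = f*(L/D)*(v^2/(2g)); H = static + hf; P = rho*g*Q*H.
Step 1 — flow rate (continuity, Q = A*v):
  A = pi*(0.1943/2)^2 = 0.0296507 m^2
  Q = 0.0296507 * 0.9330 = 0.0276641 m^3/s
Step 2 — friction head loss (Darcy-Weisbach):
  hf = 0.0229 * (308/0.1943) * (0.9330^2 / (2*9.81))
  hf = 1.61056 m
Step 3 — total head: H = 10 + 1.61056 = 11.6106 m
Step 4 — hydraulic power (P = rho*g*Q*H):
  P = 1000 * 9.81 * 0.0276641 * 11.6106 = 3151 W
Therefore the hydraulic power required at the pump = 3151 W.


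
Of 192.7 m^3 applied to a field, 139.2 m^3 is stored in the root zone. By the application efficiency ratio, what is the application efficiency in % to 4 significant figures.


Approach: apply the application efficiency ratio, Ea = (stored/applied)*100.
Ea = (139.2/192.7)*100 = 72.24 %
Therefore the application efficiency = 72.24 %.


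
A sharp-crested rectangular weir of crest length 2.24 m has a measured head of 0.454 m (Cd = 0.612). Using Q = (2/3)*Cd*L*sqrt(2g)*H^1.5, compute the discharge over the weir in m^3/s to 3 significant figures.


Q = (2/3)*0.612*2.24*sqrt(2*9.81)*0.454^1.5 = 1.24 m^3/s
Therefore the discharge over the weir = 1.24 m^3/s.


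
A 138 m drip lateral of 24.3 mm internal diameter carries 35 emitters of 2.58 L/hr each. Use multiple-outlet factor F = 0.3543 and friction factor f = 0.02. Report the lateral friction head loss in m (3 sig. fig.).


Approach: apply Darcy-Weisbach with the multiple-outlet F-factor, Q = n*q/(3600*1000) m^3/s; v = Q/A; hf = F*f*(L/D)*(v^2/(2g)).
Q = 35*2.58/(3600*1000) = 2.5083e-05 m^3/s
A = pi*(24.3e-3/2)^2 = 4.6377e-04 m^2, so v = Q/A = 0.054086 m/s
hf = 0.3543*0.02*(138/0.0243)*(0.054086^2/(2*9.81)) = 0.00600 m
Therefore the lateral friction head loss = 0.00600 m.


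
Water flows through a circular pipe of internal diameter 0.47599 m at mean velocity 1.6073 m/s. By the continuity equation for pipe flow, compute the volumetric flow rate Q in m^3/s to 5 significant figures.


Approach: apply the continuity equation for pipe flow, Q = A * v with A = pi*(D/2)^2.
A = pi*(0.47599/2)^2 = 0.1779449 m^2
Q = 0.1779449 * 1.6073 = 0.28601 m^3/s
Therefore the volumetric flow rate Q = 0.28601 m^3/s.


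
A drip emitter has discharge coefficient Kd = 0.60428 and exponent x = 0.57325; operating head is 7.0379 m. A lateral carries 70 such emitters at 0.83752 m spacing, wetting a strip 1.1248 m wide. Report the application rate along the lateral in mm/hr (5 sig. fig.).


Approach: apply the emitter equation with a lateral mass balance, q = Kd*h^x; Q = n*q; rate = Q/(n*spacing*width).
Step 1 — single emitter flow (q = Kd*h^x):
  q = 0.60428 * 7.0379^0.57325 = 1.849418 L/hr
Step 2 — total lateral flow: Q = 70 * 1.849418 = 129.4592 L/hr
Step 3 — wetted area: A = 70 * 0.83752 * 1.1248 = 65.94297 m^2
Step 4 — application rate: Q/A = 129.4592/65.94297 = 1.9632 mm/hr
Therefore the application rate along the lateral = 1.9632 mm/hr.


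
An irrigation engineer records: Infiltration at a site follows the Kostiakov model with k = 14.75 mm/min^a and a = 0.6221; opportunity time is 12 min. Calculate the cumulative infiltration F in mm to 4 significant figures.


Approach: apply the Kostiakov infiltration equation, F = k*t^a.
F = 14.75 * 12^0.6221 = 69.21 mm
Therefore the cumulative infiltration F = 69.21 mm.


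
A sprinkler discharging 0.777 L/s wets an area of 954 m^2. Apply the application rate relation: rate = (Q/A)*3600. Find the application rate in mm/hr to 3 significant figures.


rate = (0.777 / 954) * 3600 = 2.93 mm/hr
Therefore the application rate = 2.93 mm/hr.


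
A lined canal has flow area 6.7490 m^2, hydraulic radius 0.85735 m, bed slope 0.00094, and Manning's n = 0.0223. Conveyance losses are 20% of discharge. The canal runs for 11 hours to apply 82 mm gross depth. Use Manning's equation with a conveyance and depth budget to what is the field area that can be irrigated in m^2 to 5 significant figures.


Approach: apply Manning's equation with a conveyance and depth budget, Q = (1/n)*A*R^(2/3)*S^(1/2); Q_field = Q*(1-loss); Area = Q_field*t/(d/1000).
Step 1 — canal discharge (Manning's equation):
  Q = (1/0.0223) * 6.7490 * 0.85735^(2/3) * 0.00094^(1/2) = 8.374083 m^3/s
Step 2 — delivered flow: Q_field = 8.374083*(1 - 20/100) = 6.699266 m^3/s
Step 3 — volume delivered: V = 6.699266 * 11*3600 = 265290.9 m^3
Step 4 — area served: A = V / (depth/1000) = 265290.9 / 0.082 = 3235300 m^2
Therefore the field area that can be irrigated = 3235300 m^2.


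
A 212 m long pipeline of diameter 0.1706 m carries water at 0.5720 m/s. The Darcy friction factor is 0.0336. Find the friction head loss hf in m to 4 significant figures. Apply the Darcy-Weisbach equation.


Approach: apply the Darcy-Weisbach equation, hf = f*(L/D)*(v^2/(2g)).
hf = 0.0336 * (212/0.1706) * (0.5720^2 / (2*9.81))
hf = 0.6963 m
Therefore the friction head loss hf = 0.6963 m.


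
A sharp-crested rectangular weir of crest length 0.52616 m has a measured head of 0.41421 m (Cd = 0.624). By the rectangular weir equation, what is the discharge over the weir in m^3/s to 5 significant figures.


Approach: apply the rectangular weir equation, Q = (2/3)*Cd*L*sqrt(2g)*H^1.5.
Q = (2/3)*0.624*0.52616*sqrt(2*9.81)*0.41421^1.5 = 0.25846 m^3/s
Therefore the discharge over the weir = 0.25846 m^3/s.


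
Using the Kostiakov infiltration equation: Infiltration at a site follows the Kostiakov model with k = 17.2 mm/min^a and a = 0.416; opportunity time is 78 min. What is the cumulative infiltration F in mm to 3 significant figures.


Approach: apply the Kostiakov infiltration equation, F = k*t^a.
F = 17.2 * 78^0.416 = 105 mm
Therefore the cumulative infiltration F = 105 mm.


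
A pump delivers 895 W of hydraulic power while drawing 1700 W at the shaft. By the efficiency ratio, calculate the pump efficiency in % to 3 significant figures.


Approach: apply the efficiency ratio, eta = (P_out/P_in)*100.
eta = (895 / 1700) * 100 = 52.6 %
Therefore the pump efficiency = 52.6 %.


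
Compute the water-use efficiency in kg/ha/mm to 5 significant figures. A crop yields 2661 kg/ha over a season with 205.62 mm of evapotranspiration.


Approach: apply the water-use efficiency ratio, WUE = yield/ET.
WUE = 2661 / 205.62 = 12.941 kg/ha/mm
Therefore the water-use efficiency = 12.941 kg/ha/mm.


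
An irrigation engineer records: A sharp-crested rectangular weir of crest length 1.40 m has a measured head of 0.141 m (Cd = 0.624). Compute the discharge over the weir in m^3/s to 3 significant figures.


Approach: apply the rectangular weir equation, Q = (2/3)*Cd*L*sqrt(2g)*H^1.5.
Q = (2/3)*0.624*1.40*sqrt(2*9.81)*0.141^1.5 = 0.137 m^3/s
Therefore the discharge over the weir = 0.137 m^3/s.


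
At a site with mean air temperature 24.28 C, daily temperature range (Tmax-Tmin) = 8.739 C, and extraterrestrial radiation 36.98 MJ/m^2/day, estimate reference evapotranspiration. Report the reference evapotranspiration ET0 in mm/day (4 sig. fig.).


Approach: apply the Hargreaves-Samani method, ET0 = 0.0023*(Tmean+17.8)*sqrt(Tmax-Tmin)*0.408*Ra.
ET0 = 0.0023*(24.28+17.8)*sqrt(8.739)*0.408*36.98 = 4.317 mm/day
Therefore the reference evapotranspiration ET0 = 4.317 mm/day.


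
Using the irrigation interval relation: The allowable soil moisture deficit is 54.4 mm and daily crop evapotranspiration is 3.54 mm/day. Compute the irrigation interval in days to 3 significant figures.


Approach: apply the irrigation interval relation, interval = SMD / ETc.
interval = 54.4 / 3.54 = 15.4 days
Therefore the irrigation interval = 15.4 days.


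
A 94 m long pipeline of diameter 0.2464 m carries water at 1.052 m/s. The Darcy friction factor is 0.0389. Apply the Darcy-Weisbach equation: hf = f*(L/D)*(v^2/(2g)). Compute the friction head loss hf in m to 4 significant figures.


hf = 0.0389 * (94/0.2464) * (1.052^2 / (2*9.81))
hf = 0.8371 m
Therefore the friction head loss hf = 0.8371 m.


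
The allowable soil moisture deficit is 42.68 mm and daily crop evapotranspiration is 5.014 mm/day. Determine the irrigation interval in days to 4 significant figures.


Approach: apply the irrigation interval relation, interval = SMD / ETc.
interval = 42.68 / 5.014 = 8.512 days
Therefore the irrigation interval = 8.512 days.


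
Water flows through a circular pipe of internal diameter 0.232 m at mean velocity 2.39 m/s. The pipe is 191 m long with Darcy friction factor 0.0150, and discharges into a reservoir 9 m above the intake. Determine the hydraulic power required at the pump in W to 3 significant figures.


Approach: apply continuity + Darcy-Weisbach + hydraulic power, Q = A*v; hf = f*(L/D)*(v^2/(2g)); H = static + hf; P = rho*g*Q*H.
Step 1 — flow rate (continuity, Q = A*v):
  A = pi*(0.232/2)^2 = 0.042273 m^2
  Q = 0.042273 * 2.39 = 0.10103 m^3/s
Step 2 — friction head loss (Darcy-Weisbach):
  hf = 0.0150 * (191/0.232) * (2.39^2 / (2*9.81))
  hf = 3.5953 m
Step 3 — total head: H = 9 + 3.5953 = 12.595 m
Step 4 — hydraulic power (P = rho*g*Q*H):
  P = 1000 * 9.81 * 0.10103 * 12.595 = 12500 W
Therefore the hydraulic power required at the pump = 12500 W.


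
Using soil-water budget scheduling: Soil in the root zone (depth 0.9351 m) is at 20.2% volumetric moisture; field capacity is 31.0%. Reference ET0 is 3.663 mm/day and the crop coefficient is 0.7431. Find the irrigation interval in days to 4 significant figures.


Approach: apply soil-water budget scheduling, SMD = (FC-theta)/100*depth*1000; ETc = ET0*Kc; interval = SMD/ETc.
Step 1 — soil moisture deficit:
  SMD = (31.0 - 20.2)/100 * 0.9351 * 1000 = 100.991 mm
Step 2 — daily crop ET (ETc = ET0*Kc):
  ETc = 3.663 * 0.7431 = 2.72198 mm/day
Step 3 — irrigation interval (SMD/ETc):
  interval = 100.991 / 2.72198 = 37.10 days
Therefore the irrigation interval = 37.10 days.


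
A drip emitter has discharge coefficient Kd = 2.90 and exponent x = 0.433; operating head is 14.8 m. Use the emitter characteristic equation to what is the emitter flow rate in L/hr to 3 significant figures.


Approach: apply the emitter characteristic equation, q = Kd * h^x.
q = 2.90 * 14.8^0.433 = 9.31 L/hr
Therefore the emitter flow rate = 9.31 L/hr.


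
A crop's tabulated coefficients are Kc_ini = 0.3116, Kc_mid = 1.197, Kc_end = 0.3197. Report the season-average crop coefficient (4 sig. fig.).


Approach: apply a simple seasonal average, Kc_avg = (Kc_ini + Kc_mid + Kc_end)/3.
Kc_avg = (0.3116 + 1.197 + 0.3197)/3 = 0.6094
Therefore the season-average crop coefficient = 0.6094.


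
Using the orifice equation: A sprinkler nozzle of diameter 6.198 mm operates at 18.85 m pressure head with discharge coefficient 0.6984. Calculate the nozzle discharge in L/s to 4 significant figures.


Approach: apply the orifice equation, Q = Cd*A*sqrt(2*g*h), A = pi*(d/2)^2.
A = pi*(6.198e-3/2)^2 = 3.01712e-05 m^2
Q = 0.6984 * 3.01712e-05 * sqrt(2*9.81*18.85) * 1000 = 0.4052 L/s
Therefore the nozzle discharge = 0.4052 L/s.


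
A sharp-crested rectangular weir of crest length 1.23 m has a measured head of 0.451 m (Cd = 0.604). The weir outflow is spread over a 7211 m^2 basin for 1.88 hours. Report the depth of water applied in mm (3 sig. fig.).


Approach: apply the rectangular weir equation with a volume-to-depth conversion, Q = (2/3)*Cd*L*sqrt(2g)*H^1.5; d = Q*t/A * 1000.
Step 1 — weir discharge:
  Q = (2/3)*0.604*1.23*sqrt(2*9.81)*0.451^1.5 = 0.66445 m^3/s
Step 2 — volume: V = 0.66445 * 1.88*3600 = 4497.0 m^3
Step 3 — depth: d = V/A * 1000 = 4497.0/7211 * 1000 = 624 mm
Therefore the depth of water applied = 624 mm.


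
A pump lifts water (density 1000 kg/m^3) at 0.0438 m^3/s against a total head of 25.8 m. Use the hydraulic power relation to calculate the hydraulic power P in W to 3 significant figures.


Approach: apply the hydraulic power relation, P = rho*g*Q*H.
P = 1000 * 9.81 * 0.0438 * 25.8 = 11100 W
Therefore the hydraulic power P = 11100 W.


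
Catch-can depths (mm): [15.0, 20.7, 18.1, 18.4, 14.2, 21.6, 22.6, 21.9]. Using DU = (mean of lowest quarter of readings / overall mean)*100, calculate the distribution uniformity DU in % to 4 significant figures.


sorted lowest 2 of 8: [14.2, 15.0] -> mean = 14.6000 mm
overall mean = 19.0625 mm
DU = (14.6000/19.0625)*100 = 76.59 %
Therefore the distribution uniformity DU = 76.59 %.


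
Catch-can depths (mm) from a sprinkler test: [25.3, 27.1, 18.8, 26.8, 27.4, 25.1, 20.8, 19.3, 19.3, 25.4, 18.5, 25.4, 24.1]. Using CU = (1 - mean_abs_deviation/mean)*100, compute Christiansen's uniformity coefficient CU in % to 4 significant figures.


mean = 23.3308 mm
mean |d_i - mean| = 3.06982 mm
CU = (1 - 3.06982/23.3308)*100 = 86.84 %
Therefore Christiansen's uniformity coefficient CU = 86.84 %.


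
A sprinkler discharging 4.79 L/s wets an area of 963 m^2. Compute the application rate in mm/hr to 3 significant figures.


Approach: apply the application rate relation, rate = (Q/A)*3600.
rate = (4.79 / 963) * 3600 = 17.9 mm/hr
Therefore the application rate = 17.9 mm/hr.


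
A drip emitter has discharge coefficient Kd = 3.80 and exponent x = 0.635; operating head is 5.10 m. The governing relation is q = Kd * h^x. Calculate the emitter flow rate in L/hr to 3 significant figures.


q = 3.80 * 5.10^0.635 = 10.7 L/hr
Therefore the emitter flow rate = 10.7 L/hr.


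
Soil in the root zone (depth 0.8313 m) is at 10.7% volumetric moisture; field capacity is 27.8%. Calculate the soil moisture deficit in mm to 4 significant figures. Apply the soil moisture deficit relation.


Approach: apply the soil moisture deficit relation, SMD = (FC - theta)/100 * depth * 1000.
SMD = (27.8 - 10.7)/100 * 0.8313 * 1000 = 142.2 mm
Therefore the soil moisture deficit = 142.2 mm.


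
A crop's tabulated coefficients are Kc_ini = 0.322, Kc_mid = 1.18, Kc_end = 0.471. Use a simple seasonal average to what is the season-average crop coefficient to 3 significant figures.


Approach: apply a simple seasonal average, Kc_avg = (Kc_ini + Kc_mid + Kc_end)/3.
Kc_avg = (0.322 + 1.18 + 0.471)/3 = 0.658
Therefore the season-average crop coefficient = 0.658.


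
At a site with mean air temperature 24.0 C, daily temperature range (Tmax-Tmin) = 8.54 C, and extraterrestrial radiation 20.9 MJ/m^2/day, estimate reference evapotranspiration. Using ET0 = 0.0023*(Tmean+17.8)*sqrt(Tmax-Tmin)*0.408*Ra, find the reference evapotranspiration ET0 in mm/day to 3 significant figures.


ET0 = 0.0023*(24.0+17.8)*sqrt(8.54)*0.408*20.9 = 2.40 mm/day
Therefore the reference evapotranspiration ET0 = 2.40 mm/day.


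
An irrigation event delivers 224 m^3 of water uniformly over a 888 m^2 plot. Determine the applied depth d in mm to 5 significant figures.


Approach: apply depth from volume over area, d = (V/A)*1000.
d = (224 / 888) * 1000 = 252.25 mm
Therefore the applied depth d = 252.25 mm.


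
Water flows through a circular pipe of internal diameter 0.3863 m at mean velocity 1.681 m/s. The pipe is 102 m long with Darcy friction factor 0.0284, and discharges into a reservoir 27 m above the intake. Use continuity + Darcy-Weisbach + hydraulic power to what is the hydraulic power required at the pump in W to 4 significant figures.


Approach: apply continuity + Darcy-Weisbach + hydraulic power, Q = A*v; hf = f*(L/D)*(v^2/(2g)); H = static + hf; P = rho*g*Q*H.
Step 1 — flow rate (continuity, Q = A*v):
  A = pi*(0.3863/2)^2 = 0.117203 m^2
  Q = 0.117203 * 1.681 = 0.197019 m^3/s
Step 2 — friction head loss (Darcy-Weisbach):
  hf = 0.0284 * (102/0.3863) * (1.681^2 / (2*9.81))
  hf = 1.08002 m
Step 3 — total head: H = 27 + 1.08002 = 28.0800 m
Step 4 — hydraulic power (P = rho*g*Q*H):
  P = 1000 * 9.81 * 0.197019 * 28.0800 = 54270 W
Therefore the hydraulic power required at the pump = 54270 W.


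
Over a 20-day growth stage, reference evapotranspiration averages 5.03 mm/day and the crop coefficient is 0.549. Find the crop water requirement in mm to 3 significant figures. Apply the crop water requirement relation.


Approach: apply the crop water requirement relation, CWR = ET0 * Kc * days.
CWR = 5.03 * 0.549 * 20 = 55.2 mm
Therefore the crop water requirement = 55.2 mm.


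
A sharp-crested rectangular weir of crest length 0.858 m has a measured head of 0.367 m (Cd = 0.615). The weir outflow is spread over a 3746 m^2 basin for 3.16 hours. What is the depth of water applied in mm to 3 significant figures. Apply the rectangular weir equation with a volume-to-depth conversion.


Approach: apply the rectangular weir equation with a volume-to-depth conversion, Q = (2/3)*Cd*L*sqrt(2g)*H^1.5; d = Q*t/A * 1000.
Step 1 — weir discharge:
  Q = (2/3)*0.615*0.858*sqrt(2*9.81)*0.367^1.5 = 0.34643 m^3/s
Step 2 — volume: V = 0.34643 * 3.16*3600 = 3941.0 m^3
Step 3 — depth: d = V/A * 1000 = 3941.0/3746 * 1000 = 1050 mm
Therefore the depth of water applied = 1050 mm.


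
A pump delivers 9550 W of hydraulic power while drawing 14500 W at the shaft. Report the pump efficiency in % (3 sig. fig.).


Approach: apply the efficiency ratio, eta = (P_out/P_in)*100.
eta = (9550 / 14500) * 100 = 65.9 %
Therefore the pump efficiency = 65.9 %.


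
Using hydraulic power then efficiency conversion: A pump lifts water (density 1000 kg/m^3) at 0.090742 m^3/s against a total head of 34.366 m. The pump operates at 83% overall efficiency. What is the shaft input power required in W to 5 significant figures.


Approach: apply hydraulic power then efficiency conversion, P = rho*g*Q*H; P_in = P/eta.
Step 1 — hydraulic power (P = rho*g*Q*H):
  P = 1000 * 9.81 * 0.090742 * 34.366 = 30591.89 W
Step 2 — input power: P_in = P/eta = 30591.89 / 0.83 = 36858 W
Therefore the shaft input power required = 36858 W.


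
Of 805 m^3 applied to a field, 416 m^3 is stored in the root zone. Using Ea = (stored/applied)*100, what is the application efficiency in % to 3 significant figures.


Ea = (416/805)*100 = 51.7 %
Therefore the application efficiency = 51.7 %.
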